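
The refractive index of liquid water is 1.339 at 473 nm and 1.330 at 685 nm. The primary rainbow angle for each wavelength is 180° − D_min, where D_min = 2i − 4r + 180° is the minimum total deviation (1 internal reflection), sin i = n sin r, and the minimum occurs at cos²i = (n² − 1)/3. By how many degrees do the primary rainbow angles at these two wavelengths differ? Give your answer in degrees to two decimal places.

At 473 nm (n = 1.339): cos²i = 0.26431 → i = 59.062°, r = 39.834°, D_min = 138.786°, rainbow angle = 41.214°.
At 685 nm (n = 1.330): cos²i = 0.25630 → i = 59.585°, r = 40.422°, D_min = 137.484°, rainbow angle = 42.516°.
Angular width = |41.214° − 42.516°| = 1.303°.

1.30°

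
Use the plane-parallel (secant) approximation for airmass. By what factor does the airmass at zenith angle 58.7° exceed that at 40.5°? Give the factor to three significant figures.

1.46

X(58.7°)/X(40.5°) = sec 58.7° / sec 40.5° = cos 40.5° / cos 58.7° = 0.7604/0.5195 = 1.4637.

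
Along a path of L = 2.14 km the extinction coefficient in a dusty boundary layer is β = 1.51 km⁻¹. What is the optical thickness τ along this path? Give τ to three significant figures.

τ = β·L = 1.51 × 2.14 = 3.2314.

3.23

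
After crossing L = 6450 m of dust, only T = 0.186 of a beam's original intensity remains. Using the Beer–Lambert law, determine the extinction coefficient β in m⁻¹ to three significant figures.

Beer–Lambert: T = exp(−βL) ⇒ β = −ln(T)/L = −ln(0.186)/6450 = 1.6820/6450 = 0.0002608 m⁻¹.

0.000261 m⁻¹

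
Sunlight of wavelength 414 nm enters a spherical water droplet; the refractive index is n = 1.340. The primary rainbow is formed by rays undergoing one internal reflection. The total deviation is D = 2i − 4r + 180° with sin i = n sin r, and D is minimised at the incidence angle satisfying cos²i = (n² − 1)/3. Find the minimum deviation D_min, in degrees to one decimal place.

138.9°

cos²i = (1.79560 − 1)/3 = 0.26520; i = arccos(0.51498) = 59.004°.
sin r = sin 59.004°/1.340 = 0.63971; r = 39.770°.
D_min = 2·59.004° − 4·39.770° + 180° = 138.929°.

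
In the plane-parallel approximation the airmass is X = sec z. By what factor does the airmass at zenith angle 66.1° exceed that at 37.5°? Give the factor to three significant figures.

1.96

X(66.1°)/X(37.5°) = sec 66.1° / sec 37.5° = cos 37.5° / cos 66.1° = 0.7934/0.4051 = 1.9582.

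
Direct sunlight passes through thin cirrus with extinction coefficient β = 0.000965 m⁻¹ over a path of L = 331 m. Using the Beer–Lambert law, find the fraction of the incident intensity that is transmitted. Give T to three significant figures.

0.727

τ = β·L = 0.000965 × 331 = 0.3194.
T = exp(−0.3194) = 0.7266.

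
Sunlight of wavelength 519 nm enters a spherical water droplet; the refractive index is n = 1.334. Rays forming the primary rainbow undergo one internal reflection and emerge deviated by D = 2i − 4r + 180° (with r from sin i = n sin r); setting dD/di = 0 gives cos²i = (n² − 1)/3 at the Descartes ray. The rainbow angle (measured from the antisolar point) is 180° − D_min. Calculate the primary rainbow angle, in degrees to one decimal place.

41.9°

cos²i = (1.77956 − 1)/3 = 0.25985; i = arccos(0.50976) = 59.352°.
sin r = sin 59.352°/1.334 = 0.64492; r = 40.159°.
D_min = 2·59.352° − 4·40.159° + 180° = 138.067°.
Rainbow angle = 180° − D_min = 41.933°.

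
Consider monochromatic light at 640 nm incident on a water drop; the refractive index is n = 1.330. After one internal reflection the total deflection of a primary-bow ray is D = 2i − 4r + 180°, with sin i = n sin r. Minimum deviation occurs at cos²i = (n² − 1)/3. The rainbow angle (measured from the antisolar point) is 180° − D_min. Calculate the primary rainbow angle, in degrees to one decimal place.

cos²i = (1.76890 − 1)/3 = 0.25630; i = arccos(0.50626) = 59.585°.
sin r = sin 59.585°/1.330 = 0.64841; r = 40.422°.
D_min = 2·59.585° − 4·40.422° + 180° = 137.484°.
Rainbow angle = 180° − D_min = 42.516°.

42.5°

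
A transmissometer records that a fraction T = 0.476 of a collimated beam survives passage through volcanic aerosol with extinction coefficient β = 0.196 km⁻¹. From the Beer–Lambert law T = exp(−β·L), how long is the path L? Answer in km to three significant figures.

3.79 km

Beer–Lambert: T = exp(−βL) ⇒ L = −ln(T)/β = −ln(0.476)/0.196 = 0.7423/0.196 = 3.787 km.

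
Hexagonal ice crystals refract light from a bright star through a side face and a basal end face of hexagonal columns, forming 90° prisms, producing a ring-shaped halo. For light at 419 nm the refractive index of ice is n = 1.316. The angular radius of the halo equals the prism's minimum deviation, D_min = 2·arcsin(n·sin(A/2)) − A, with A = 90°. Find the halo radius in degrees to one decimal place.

47.0°

n·sin(A/2) = 1.316 × sin 45° = 1.316 × 0.7071 = 0.9306.
D_min = 2·arcsin(0.9306) − 90° = 2 × 68.521° − 90° = 47.042°.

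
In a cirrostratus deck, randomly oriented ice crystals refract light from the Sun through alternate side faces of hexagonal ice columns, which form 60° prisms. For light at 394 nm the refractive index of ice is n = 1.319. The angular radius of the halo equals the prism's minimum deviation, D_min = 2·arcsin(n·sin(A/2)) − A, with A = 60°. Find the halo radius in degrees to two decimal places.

n·sin(A/2) = 1.319 × sin 30° = 1.319 × 0.5000 = 0.6595.
D_min = 2·arcsin(0.6595) − 60° = 2 × 41.262° − 60° = 22.524°.

22.52°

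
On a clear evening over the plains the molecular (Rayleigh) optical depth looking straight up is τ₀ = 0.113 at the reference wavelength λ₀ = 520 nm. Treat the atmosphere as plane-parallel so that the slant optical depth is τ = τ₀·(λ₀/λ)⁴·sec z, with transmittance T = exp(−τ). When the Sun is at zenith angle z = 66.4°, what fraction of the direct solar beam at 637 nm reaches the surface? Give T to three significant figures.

0.882

sec 66.4° = 2.4978.
τ = 0.113 × (520/637)⁴ × 2.4978 = 0.113 × 0.4441 × 2.4978 = 0.1253.
T = exp(−0.1253) = 0.8822.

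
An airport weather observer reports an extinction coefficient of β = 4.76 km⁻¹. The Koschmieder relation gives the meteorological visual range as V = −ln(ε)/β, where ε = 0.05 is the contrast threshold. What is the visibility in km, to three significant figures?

0.629 km

V = −ln(0.05) / 4.76 = 2.996 / 4.76 = 0.6294 km.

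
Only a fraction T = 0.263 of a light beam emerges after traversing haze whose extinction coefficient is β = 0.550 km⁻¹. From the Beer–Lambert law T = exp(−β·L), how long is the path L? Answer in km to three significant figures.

Beer–Lambert: T = exp(−βL) ⇒ L = −ln(T)/β = −ln(0.263)/0.550 = 1.3356/0.550 = 2.428 km.

2.43 km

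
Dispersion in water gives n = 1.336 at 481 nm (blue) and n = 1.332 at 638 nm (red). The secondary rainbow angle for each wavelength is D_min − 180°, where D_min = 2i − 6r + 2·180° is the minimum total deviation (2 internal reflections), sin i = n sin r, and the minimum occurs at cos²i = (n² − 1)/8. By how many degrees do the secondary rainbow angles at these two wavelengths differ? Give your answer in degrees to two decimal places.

At 481 nm (n = 1.336): cos²i = 0.09811 → i = 71.746°, r = 45.303°, D_min = 231.674°, rainbow angle = 51.674°.
At 638 nm (n = 1.332): cos²i = 0.09678 → i = 71.875°, r = 45.520°, D_min = 230.628°, rainbow angle = 50.628°.
Angular width = |51.674° − 50.628°| = 1.046°.

1.05°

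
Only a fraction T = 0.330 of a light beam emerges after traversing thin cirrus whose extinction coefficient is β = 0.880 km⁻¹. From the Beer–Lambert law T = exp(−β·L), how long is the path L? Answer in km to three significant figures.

Beer–Lambert: T = exp(−βL) ⇒ L = −ln(T)/β = −ln(0.330)/0.880 = 1.1087/0.880 = 1.26 km.

1.26 km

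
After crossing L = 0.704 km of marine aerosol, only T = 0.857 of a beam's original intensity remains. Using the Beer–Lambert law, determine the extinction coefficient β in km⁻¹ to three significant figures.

0.219 km⁻¹

Beer–Lambert: T = exp(−βL) ⇒ β = −ln(T)/L = −ln(0.857)/0.704 = 0.1543/0.704 = 0.2192 km⁻¹.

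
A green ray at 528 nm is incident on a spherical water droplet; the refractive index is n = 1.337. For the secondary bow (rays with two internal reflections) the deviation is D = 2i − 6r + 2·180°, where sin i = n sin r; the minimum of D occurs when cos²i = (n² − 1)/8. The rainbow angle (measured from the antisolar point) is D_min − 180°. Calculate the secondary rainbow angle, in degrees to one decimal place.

cos²i = (1.78757 − 1)/8 = 0.09845; i = arccos(0.31376) = 71.714°.
sin r = sin 71.714°/1.337 = 0.71017; r = 45.249°.
D_min = 2·71.714° − 6·45.249° + 360° = 231.934°.
Rainbow angle = D_min − 180° = 51.934°.

51.9°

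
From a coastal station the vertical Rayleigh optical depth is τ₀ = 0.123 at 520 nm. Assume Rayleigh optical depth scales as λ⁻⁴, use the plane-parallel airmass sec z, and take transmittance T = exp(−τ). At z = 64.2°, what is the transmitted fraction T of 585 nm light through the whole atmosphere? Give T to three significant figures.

sec 64.2° = 2.2976.
τ = 0.123 × (520/585)⁴ × 2.2976 = 0.123 × 0.6243 × 2.2976 = 0.1764.
T = exp(−0.1764) = 0.8383.

0.838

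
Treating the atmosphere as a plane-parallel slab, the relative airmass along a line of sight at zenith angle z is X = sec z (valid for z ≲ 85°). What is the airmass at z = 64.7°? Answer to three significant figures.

X = sec z = 1/cos 64.7° = 1/0.4274 = 2.3400.

2.34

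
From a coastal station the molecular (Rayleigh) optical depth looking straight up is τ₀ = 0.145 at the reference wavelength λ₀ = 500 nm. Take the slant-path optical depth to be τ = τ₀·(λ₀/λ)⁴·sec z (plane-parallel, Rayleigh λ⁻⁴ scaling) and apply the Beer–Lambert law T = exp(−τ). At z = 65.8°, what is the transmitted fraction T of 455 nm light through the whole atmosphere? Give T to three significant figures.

sec 65.8° = 2.4395.
τ = 0.145 × (500/455)⁴ × 2.4395 = 0.145 × 1.4583 × 2.4395 = 0.5158.
T = exp(−0.5158) = 0.5970.

0.597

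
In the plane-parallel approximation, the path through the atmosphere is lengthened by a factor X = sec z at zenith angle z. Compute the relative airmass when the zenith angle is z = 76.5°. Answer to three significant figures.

4.28

X = sec z = 1/cos 76.5° = 1/0.2334 = 4.2837.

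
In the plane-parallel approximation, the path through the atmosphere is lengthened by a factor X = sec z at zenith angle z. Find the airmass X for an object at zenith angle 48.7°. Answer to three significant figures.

X = sec z = 1/cos 48.7° = 1/0.6600 = 1.5151.

1.52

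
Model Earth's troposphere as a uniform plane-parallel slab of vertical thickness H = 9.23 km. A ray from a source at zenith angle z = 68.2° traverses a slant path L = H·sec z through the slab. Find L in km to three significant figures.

24.9 km

sec z = 1/cos 68.2° = 2.6927.
L = 9.23 × 2.6927 = 24.854 km.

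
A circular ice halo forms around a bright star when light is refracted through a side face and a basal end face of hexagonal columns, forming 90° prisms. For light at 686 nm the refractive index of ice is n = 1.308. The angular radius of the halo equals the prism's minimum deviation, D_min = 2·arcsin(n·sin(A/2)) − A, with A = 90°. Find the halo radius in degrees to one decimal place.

45.3°

n·sin(A/2) = 1.308 × sin 45° = 1.308 × 0.7071 = 0.9249.
D_min = 2·arcsin(0.9249) − 90° = 2 × 67.653° − 90° = 45.305°.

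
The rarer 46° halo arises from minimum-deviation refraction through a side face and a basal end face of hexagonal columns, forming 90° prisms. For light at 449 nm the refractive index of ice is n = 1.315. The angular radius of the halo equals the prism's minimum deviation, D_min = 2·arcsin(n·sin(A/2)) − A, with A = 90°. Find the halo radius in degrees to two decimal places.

n·sin(A/2) = 1.315 × sin 45° = 1.315 × 0.7071 = 0.9298.
D_min = 2·arcsin(0.9298) − 90° = 2 × 68.411° − 90° = 46.821°.

46.82°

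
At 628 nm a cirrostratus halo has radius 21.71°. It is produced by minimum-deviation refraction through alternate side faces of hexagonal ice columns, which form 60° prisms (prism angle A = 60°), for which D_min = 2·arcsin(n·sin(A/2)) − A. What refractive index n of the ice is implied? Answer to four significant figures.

1.308

Rearranging: n = sin((D_min + A)/2) / sin(A/2).
(D_min + A)/2 = (21.71° + 60°)/2 = 40.855°.
n = sin 40.855° / sin 30° = 0.6541 / 0.5000 = 1.3083.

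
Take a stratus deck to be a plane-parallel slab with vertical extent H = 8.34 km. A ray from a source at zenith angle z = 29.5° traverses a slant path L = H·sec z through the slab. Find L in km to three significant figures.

9.58 km

sec z = 1/cos 29.5° = 1.1490.
L = 8.34 × 1.1490 = 9.582 km.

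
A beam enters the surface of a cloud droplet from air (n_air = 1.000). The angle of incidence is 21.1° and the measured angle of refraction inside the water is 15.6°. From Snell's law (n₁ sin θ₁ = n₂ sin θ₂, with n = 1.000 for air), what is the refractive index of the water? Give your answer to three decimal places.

n = sin θ_i / sin θ_r = sin 21.1° / sin 15.6° = 0.3600 / 0.2689 = 1.3387.

1.339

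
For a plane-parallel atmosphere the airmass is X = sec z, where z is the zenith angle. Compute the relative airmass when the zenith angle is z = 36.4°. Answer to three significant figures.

X = sec z = 1/cos 36.4° = 1/0.8049 = 1.2424.

1.24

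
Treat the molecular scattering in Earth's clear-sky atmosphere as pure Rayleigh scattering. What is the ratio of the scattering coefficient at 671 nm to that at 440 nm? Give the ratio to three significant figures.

Rayleigh scattering ∝ λ⁻⁴, so the ratio of coefficients is the inverse fourth power of the wavelength ratio.
σ(671)/σ(440) = (440/671)⁴ = (0.6557)⁴ = 0.1849.

0.185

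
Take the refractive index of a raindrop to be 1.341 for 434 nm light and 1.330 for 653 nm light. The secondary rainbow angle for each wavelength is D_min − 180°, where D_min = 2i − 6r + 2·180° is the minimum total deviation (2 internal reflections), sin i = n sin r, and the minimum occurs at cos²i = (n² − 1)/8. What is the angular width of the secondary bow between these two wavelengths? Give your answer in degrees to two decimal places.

2.86°

At 434 nm (n = 1.341): cos²i = 0.09979 → i = 71.586°, r = 45.034°, D_min = 232.966°, rainbow angle = 52.966°.
At 653 nm (n = 1.330): cos²i = 0.09611 → i = 71.940°, r = 45.630°, D_min = 230.101°, rainbow angle = 50.101°.
Angular width = |52.966° − 50.101°| = 2.865°.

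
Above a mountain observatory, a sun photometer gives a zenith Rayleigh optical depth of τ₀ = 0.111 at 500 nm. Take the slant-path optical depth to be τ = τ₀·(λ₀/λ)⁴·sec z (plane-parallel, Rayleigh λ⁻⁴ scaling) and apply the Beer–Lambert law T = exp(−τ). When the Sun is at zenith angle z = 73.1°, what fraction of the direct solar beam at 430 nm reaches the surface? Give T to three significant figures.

sec 73.1° = 3.4399.
τ = 0.111 × (500/430)⁴ × 3.4399 = 0.111 × 1.8281 × 3.4399 = 0.6980.
T = exp(−0.6980) = 0.4976.

0.498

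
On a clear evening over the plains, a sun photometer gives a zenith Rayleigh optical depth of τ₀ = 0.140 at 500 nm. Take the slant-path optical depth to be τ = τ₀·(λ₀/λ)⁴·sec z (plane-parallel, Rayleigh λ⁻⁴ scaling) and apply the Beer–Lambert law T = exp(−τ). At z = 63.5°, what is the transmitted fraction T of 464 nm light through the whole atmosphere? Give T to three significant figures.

0.655

sec 63.5° = 2.2412.
τ = 0.140 × (500/464)⁴ × 2.2412 = 0.140 × 1.3484 × 2.2412 = 0.4231.
T = exp(−0.4231) = 0.6550.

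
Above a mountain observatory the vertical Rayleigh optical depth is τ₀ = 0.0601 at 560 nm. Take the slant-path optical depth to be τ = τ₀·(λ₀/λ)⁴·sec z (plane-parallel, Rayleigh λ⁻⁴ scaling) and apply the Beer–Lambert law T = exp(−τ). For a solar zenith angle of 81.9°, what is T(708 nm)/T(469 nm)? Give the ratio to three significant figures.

Airmass: sec 81.9° = 7.0972.
τ(708 nm) = 0.0601 × (560/708)⁴ × 7.0972 = 0.0601 × 0.3914 × 7.0972 = 0.1669.
τ(469 nm) = 0.0601 × (560/469)⁴ × 7.0972 = 0.0601 × 2.0326 × 7.0972 = 0.8670.
T(708)/T(469) = exp(τ_B − τ_A) = exp(0.7001) = 2.0139.

2.01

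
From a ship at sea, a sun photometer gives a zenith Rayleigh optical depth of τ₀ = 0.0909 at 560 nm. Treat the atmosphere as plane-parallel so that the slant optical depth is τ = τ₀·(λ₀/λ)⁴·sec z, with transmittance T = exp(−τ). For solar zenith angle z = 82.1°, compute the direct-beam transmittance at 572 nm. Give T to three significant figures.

sec 82.1° = 7.2757.
τ = 0.0909 × (560/572)⁴ × 7.2757 = 0.0909 × 0.9187 × 7.2757 = 0.6076.
T = exp(−0.6076) = 0.5447.

0.545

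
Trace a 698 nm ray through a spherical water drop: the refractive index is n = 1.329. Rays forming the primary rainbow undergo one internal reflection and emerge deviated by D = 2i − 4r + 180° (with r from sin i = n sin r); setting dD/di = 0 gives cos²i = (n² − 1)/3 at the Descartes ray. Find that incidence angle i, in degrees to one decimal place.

59.6°

cos²i = (1.329² − 1)/3 = (1.76624 − 1)/3 = 0.25541.
cos i = 0.50538, so i = 59.643°.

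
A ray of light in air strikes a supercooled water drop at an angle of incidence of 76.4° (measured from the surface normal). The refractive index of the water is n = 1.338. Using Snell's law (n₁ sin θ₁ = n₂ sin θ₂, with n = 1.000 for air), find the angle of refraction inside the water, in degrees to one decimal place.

Snell: sin θ_r = sin θ_i / n = sin 76.4° / 1.338 = 0.9720 / 1.338 = 0.7264.
θ_r = arcsin(0.7264) = 46.59°.

46.6°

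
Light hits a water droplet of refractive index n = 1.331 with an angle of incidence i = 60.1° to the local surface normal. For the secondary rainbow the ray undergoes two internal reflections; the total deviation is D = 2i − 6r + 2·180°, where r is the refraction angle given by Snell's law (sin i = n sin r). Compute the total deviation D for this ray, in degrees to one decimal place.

236.4°

sin r = sin 60.1° / 1.331 = 0.8669/1.331 = 0.6513; r = 40.64°.
D = 2·60.1° − 6·40.64° + 2·180° = 120.20° − 243.84° + 360° = 236.36°.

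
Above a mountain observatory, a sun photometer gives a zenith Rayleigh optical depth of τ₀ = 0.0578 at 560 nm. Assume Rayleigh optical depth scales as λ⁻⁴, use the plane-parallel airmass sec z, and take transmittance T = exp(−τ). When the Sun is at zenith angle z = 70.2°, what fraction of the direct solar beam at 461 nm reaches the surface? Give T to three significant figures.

sec 70.2° = 2.9521.
τ = 0.0578 × (560/461)⁴ × 2.9521 = 0.0578 × 2.1775 × 2.9521 = 0.3715.
T = exp(−0.3715) = 0.6897.

0.690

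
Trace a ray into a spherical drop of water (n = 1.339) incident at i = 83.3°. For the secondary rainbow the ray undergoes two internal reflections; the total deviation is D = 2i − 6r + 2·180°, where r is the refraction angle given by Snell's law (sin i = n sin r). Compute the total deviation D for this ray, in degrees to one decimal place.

239.3°

sin r = sin 83.3° / 1.339 = 0.9932/1.339 = 0.7417; r = 47.88°.
D = 2·83.3° − 6·47.88° + 2·180° = 166.60° − 287.27° + 360° = 239.33°.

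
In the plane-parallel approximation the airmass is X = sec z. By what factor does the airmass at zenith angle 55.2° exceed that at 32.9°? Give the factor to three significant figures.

1.47

X(55.2°)/X(32.9°) = sec 55.2° / sec 32.9° = cos 32.9° / cos 55.2° = 0.8396/0.5707 = 1.4712.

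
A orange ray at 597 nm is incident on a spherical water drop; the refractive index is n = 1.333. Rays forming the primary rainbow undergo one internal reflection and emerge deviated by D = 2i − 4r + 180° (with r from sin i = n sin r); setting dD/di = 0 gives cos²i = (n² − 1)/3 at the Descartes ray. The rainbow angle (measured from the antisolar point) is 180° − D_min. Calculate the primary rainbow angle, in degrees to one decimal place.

42.1°

cos²i = (1.77689 − 1)/3 = 0.25896; i = arccos(0.50888) = 59.410°.
sin r = sin 59.410°/1.333 = 0.64579; r = 40.225°.
D_min = 2·59.410° − 4·40.225° + 180° = 137.922°.
Rainbow angle = 180° − D_min = 42.078°.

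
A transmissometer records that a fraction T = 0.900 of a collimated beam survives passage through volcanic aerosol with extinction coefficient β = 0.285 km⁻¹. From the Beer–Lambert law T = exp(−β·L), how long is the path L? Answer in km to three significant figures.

Beer–Lambert: T = exp(−βL) ⇒ L = −ln(T)/β = −ln(0.900)/0.285 = 0.1054/0.285 = 0.3697 km.

0.370 km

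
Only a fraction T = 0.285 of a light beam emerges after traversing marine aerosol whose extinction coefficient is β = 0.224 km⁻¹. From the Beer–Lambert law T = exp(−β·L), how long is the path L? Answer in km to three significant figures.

Beer–Lambert: T = exp(−βL) ⇒ L = −ln(T)/β = −ln(0.285)/0.224 = 1.2553/0.224 = 5.604 km.

5.60 km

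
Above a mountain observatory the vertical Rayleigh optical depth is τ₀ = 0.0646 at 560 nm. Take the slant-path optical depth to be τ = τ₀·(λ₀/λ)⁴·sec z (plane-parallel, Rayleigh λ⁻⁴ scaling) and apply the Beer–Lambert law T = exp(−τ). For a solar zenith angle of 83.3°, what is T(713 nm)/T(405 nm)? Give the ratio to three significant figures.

Airmass: sec 83.3° = 8.5711.
τ(713 nm) = 0.0646 × (560/713)⁴ × 8.5711 = 0.0646 × 0.3805 × 8.5711 = 0.2107.
τ(405 nm) = 0.0646 × (560/405)⁴ × 8.5711 = 0.0646 × 3.6554 × 8.5711 = 2.0240.
T(713)/T(405) = exp(τ_B − τ_A) = exp(1.8133) = 6.1304.

6.13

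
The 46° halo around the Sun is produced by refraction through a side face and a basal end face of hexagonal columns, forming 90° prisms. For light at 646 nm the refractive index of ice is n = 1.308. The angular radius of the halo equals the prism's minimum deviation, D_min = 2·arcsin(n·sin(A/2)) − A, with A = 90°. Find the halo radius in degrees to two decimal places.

45.31°

n·sin(A/2) = 1.308 × sin 45° = 1.308 × 0.7071 = 0.9249.
D_min = 2·arcsin(0.9249) − 90° = 2 × 67.653° − 90° = 45.305°.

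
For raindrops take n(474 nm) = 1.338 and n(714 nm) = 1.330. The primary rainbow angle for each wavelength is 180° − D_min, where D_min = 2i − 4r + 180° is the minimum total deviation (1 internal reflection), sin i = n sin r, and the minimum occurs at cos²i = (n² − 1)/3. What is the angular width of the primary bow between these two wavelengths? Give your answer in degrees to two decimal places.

1.16°

At 474 nm (n = 1.338): cos²i = 0.26341 → i = 59.120°, r = 39.899°, D_min = 138.643°, rainbow angle = 41.357°.
At 714 nm (n = 1.330): cos²i = 0.25630 → i = 59.585°, r = 40.422°, D_min = 137.484°, rainbow angle = 42.516°.
Angular width = |41.357° − 42.516°| = 1.160°.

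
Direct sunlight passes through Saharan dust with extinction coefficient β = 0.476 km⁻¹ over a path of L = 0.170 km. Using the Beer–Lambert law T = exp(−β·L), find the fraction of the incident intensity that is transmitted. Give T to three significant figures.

τ = β·L = 0.476 × 0.170 = 0.0809.
T = exp(−0.0809) = 0.9223.

0.922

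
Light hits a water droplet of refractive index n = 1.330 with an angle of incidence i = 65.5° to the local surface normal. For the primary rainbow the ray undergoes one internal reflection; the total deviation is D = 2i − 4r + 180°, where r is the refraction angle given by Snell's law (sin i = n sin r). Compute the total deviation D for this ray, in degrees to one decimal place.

sin r = sin 65.5° / 1.330 = 0.9100/1.330 = 0.6842; r = 43.17°.
D = 2·65.5° − 4·43.17° + 180° = 131.00° − 172.69° + 180° = 138.31°.

138.3°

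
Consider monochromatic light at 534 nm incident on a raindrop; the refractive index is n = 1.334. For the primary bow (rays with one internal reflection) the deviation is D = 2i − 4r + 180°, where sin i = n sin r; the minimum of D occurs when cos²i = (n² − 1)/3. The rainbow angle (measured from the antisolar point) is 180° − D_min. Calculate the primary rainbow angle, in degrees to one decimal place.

41.9°

cos²i = (1.77956 − 1)/3 = 0.25985; i = arccos(0.50976) = 59.352°.
sin r = sin 59.352°/1.334 = 0.64492; r = 40.159°.
D_min = 2·59.352° − 4·40.159° + 180° = 138.067°.
Rainbow angle = 180° − D_min = 41.933°.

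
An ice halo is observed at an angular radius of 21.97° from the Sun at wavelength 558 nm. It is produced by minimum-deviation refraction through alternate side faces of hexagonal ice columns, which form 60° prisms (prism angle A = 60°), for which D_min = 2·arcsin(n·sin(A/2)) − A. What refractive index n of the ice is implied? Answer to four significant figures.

1.312

Rearranging: n = sin((D_min + A)/2) / sin(A/2).
(D_min + A)/2 = (21.97° + 60°)/2 = 40.985°.
n = sin 40.985° / sin 30° = 0.6559 / 0.5000 = 1.3117.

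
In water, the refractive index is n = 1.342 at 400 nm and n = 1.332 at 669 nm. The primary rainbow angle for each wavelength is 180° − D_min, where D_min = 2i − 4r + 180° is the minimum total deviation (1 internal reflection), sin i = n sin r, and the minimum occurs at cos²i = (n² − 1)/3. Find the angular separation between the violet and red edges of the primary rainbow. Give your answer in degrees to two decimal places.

At 400 nm (n = 1.342): cos²i = 0.26699 → i = 58.888°, r = 39.641°, D_min = 139.213°, rainbow angle = 40.787°.
At 669 nm (n = 1.332): cos²i = 0.25807 → i = 59.469°, r = 40.290°, D_min = 137.776°, rainbow angle = 42.224°.
Angular width = |40.787° − 42.224°| = 1.437°.

1.44°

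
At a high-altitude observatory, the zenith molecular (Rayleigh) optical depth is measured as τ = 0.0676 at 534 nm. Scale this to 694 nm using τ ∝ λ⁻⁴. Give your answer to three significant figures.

0.0237

τ(694 nm) = τ(534 nm) × (534/694)⁴ = 0.0676 × (0.7695)⁴ = 0.0676 × 0.3505 = 0.0237.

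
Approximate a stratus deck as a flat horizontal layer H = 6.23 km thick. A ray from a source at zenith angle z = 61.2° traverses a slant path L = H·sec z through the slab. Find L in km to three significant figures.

12.9 km

sec z = 1/cos 61.2° = 2.0757.
L = 6.23 × 2.0757 = 12.932 km.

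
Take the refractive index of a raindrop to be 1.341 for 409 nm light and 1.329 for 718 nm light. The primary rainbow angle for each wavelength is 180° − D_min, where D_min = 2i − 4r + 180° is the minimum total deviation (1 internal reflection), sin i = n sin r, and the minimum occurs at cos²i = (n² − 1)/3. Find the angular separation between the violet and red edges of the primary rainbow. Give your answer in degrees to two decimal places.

At 409 nm (n = 1.341): cos²i = 0.26609 → i = 58.946°, r = 39.705°, D_min = 139.071°, rainbow angle = 40.929°.
At 718 nm (n = 1.329): cos²i = 0.25541 → i = 59.643°, r = 40.487°, D_min = 137.337°, rainbow angle = 42.663°.
Angular width = |40.929° − 42.663°| = 1.735°.

1.73°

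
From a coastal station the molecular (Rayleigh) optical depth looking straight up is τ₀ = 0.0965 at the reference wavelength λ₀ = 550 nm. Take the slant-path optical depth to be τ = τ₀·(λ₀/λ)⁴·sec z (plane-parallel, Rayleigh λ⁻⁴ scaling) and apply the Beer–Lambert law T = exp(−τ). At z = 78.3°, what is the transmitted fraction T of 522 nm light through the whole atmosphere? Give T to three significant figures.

sec 78.3° = 4.9313.
τ = 0.0965 × (550/522)⁴ × 4.9313 = 0.0965 × 1.2324 × 4.9313 = 0.5865.
T = exp(−0.5865) = 0.5563.

0.556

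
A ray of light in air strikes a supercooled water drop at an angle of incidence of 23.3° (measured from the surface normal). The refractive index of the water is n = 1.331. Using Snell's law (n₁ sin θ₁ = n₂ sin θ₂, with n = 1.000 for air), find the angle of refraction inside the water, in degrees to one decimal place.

17.3°

Snell: sin θ_r = sin θ_i / n = sin 23.3° / 1.331 = 0.3955 / 1.331 = 0.2972.
θ_r = arcsin(0.2972) = 17.29°.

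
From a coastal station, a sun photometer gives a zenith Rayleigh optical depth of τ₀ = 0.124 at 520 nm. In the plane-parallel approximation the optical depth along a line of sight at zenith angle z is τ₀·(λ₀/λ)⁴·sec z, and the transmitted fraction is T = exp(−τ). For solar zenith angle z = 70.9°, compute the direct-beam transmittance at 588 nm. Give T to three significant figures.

0.793

sec 70.9° = 3.0561.
τ = 0.124 × (520/588)⁴ × 3.0561 = 0.124 × 0.6117 × 3.0561 = 0.2318.
T = exp(−0.2318) = 0.7931.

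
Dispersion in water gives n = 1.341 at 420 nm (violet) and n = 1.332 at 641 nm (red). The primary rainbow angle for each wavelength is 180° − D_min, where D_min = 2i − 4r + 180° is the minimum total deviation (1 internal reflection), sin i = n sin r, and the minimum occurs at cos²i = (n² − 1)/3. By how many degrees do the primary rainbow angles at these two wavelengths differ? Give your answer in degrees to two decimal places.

1.29°

At 420 nm (n = 1.341): cos²i = 0.26609 → i = 58.946°, r = 39.705°, D_min = 139.071°, rainbow angle = 40.929°.
At 641 nm (n = 1.332): cos²i = 0.25807 → i = 59.469°, r = 40.290°, D_min = 137.776°, rainbow angle = 42.224°.
Angular width = |40.929° − 42.224°| = 1.295°.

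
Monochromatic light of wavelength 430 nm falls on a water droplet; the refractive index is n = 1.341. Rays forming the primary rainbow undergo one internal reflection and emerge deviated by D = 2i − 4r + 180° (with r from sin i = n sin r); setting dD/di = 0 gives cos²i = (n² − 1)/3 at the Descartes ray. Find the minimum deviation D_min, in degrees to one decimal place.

139.1°

cos²i = (1.79828 − 1)/3 = 0.26609; i = arccos(0.51584) = 58.946°.
sin r = sin 58.946°/1.341 = 0.63884; r = 39.705°.
D_min = 2·58.946° − 4·39.705° + 180° = 139.071°.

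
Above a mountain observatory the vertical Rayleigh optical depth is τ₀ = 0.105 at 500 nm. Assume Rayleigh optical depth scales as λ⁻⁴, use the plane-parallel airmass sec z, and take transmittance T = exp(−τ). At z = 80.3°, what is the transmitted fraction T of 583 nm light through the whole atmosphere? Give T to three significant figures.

0.714

sec 80.3° = 5.9351.
τ = 0.105 × (500/583)⁴ × 5.9351 = 0.105 × 0.5410 × 5.9351 = 0.3371.
T = exp(−0.3371) = 0.7138.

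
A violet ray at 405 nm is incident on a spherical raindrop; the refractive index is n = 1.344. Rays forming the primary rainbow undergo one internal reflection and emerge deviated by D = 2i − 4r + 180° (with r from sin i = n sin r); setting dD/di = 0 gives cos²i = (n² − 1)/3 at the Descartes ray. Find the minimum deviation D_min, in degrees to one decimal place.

cos²i = (1.80634 − 1)/3 = 0.26878; i = arccos(0.51844) = 58.772°.
sin r = sin 58.772°/1.344 = 0.63625; r = 39.512°.
D_min = 2·58.772° − 4·39.512° + 180° = 139.495°.

139.5°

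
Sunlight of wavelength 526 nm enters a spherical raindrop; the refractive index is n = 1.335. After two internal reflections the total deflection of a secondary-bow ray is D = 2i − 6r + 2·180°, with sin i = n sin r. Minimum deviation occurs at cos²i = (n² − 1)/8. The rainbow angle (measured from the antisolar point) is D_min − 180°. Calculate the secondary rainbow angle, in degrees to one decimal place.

51.4°

cos²i = (1.78222 − 1)/8 = 0.09778; i = arccos(0.31269) = 71.778°.
sin r = sin 71.778°/1.335 = 0.71150; r = 45.357°.
D_min = 2·71.778° − 6·45.357° + 360° = 231.414°.
Rainbow angle = D_min − 180° = 51.414°.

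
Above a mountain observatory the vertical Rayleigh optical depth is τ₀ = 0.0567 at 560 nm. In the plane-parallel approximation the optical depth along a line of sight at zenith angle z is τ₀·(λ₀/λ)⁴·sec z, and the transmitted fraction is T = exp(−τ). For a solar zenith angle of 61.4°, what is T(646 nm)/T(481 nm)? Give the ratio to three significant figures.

1.16

Airmass: sec 61.4° = 2.0890.
τ(646 nm) = 0.0567 × (560/646)⁴ × 2.0890 = 0.0567 × 0.5647 × 2.0890 = 0.0669.
τ(481 nm) = 0.0567 × (560/481)⁴ × 2.0890 = 0.0567 × 1.8373 × 2.0890 = 0.2176.
T(646)/T(481) = exp(τ_B − τ_A) = exp(0.1507) = 1.1627.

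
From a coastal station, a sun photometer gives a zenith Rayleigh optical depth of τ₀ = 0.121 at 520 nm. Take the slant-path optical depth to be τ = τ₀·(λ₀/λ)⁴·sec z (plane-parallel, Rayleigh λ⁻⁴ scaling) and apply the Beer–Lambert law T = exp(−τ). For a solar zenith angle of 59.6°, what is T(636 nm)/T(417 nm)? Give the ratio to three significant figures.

1.60

Airmass: sec 59.6° = 1.9762.
τ(636 nm) = 0.121 × (520/636)⁴ × 1.9762 = 0.121 × 0.4469 × 1.9762 = 0.1069.
τ(417 nm) = 0.121 × (520/417)⁴ × 1.9762 = 0.121 × 2.4181 × 1.9762 = 0.5782.
T(636)/T(417) = exp(τ_B − τ_A) = exp(0.4713) = 1.6021.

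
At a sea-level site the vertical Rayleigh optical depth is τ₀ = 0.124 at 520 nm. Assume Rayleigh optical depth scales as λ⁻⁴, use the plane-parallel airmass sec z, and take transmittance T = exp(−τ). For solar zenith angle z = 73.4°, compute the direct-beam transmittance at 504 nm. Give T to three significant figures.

sec 73.4° = 3.5003.
τ = 0.124 × (520/504)⁴ × 3.5003 = 0.124 × 1.1332 × 3.5003 = 0.4918.
T = exp(−0.4918) = 0.6115.

0.612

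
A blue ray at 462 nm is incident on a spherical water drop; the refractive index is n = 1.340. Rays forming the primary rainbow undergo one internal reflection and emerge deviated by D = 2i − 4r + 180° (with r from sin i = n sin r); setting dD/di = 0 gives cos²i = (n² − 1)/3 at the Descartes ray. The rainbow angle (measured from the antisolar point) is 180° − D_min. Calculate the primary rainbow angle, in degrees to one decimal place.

41.1°

cos²i = (1.79560 − 1)/3 = 0.26520; i = arccos(0.51498) = 59.004°.
sin r = sin 59.004°/1.340 = 0.63971; r = 39.770°.
D_min = 2·59.004° − 4·39.770° + 180° = 138.929°.
Rainbow angle = 180° − D_min = 41.071°.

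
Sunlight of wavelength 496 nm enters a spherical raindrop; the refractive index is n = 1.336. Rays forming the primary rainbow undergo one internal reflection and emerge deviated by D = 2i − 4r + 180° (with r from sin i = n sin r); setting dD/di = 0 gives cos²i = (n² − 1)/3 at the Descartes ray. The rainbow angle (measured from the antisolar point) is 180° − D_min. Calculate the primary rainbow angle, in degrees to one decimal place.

41.6°

cos²i = (1.78490 − 1)/3 = 0.26163; i = arccos(0.51150) = 59.236°.
sin r = sin 59.236°/1.336 = 0.64318; r = 40.029°.
D_min = 2·59.236° − 4·40.029° + 180° = 138.356°.
Rainbow angle = 180° − D_min = 41.644°.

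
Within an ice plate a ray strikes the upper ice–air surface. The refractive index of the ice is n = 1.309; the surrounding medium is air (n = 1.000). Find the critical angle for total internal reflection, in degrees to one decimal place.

sin θ_c = n_air / n = 1.000 / 1.309 = 0.7639.
θ_c = arcsin(0.7639) = 49.81°.

49.8°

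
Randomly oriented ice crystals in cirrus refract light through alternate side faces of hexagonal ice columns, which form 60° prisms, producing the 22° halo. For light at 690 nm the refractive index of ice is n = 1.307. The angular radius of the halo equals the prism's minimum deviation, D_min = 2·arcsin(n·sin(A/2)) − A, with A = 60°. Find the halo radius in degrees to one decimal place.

21.6°

n·sin(A/2) = 1.307 × sin 30° = 1.307 × 0.5000 = 0.6535.
D_min = 2·arcsin(0.6535) − 60° = 2 × 40.806° − 60° = 21.612°.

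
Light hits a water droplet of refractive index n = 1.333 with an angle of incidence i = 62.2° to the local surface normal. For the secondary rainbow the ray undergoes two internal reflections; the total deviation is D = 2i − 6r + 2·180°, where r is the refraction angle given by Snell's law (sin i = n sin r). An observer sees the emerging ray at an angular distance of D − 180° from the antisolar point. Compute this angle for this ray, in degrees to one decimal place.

54.9°

sin r = sin 62.2° / 1.333 = 0.8846/1.333 = 0.6636; r = 41.58°.
D = 2·62.2° − 6·41.58° + 2·180° = 124.40° − 249.45° + 360° = 234.95°.
Angle from antisolar point = D − 180° = 54.95°.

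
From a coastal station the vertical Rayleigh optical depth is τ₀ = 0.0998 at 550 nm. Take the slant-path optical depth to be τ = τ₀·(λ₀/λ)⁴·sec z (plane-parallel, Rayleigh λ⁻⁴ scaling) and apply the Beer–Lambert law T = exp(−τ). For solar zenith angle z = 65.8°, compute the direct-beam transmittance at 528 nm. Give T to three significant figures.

0.751

sec 65.8° = 2.4395.
τ = 0.0998 × (550/528)⁴ × 2.4395 = 0.0998 × 1.1774 × 2.4395 = 0.2866.
T = exp(−0.2866) = 0.7508.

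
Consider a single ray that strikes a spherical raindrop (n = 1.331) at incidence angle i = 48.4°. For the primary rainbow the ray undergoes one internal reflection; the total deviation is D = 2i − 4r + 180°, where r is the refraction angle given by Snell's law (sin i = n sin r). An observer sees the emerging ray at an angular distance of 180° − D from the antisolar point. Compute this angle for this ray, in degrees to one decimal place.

39.9°

sin r = sin 48.4° / 1.331 = 0.7478/1.331 = 0.5618; r = 34.18°.
D = 2·48.4° − 4·34.18° + 180° = 96.80° − 136.73° + 180° = 140.07°.
Angle from antisolar point = 180° − D = 39.93°.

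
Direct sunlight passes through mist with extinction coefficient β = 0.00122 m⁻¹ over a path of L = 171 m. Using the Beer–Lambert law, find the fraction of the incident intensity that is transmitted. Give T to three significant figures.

0.812

τ = β·L = 0.00122 × 171 = 0.2086.
T = exp(−0.2086) = 0.8117.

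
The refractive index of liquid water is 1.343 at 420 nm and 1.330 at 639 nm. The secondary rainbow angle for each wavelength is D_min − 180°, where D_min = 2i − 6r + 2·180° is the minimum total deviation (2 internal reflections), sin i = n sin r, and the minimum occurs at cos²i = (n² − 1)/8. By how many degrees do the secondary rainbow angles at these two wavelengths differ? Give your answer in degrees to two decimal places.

At 420 nm (n = 1.343): cos²i = 0.10046 → i = 71.522°, r = 44.928°, D_min = 233.478°, rainbow angle = 53.478°.
At 639 nm (n = 1.330): cos²i = 0.09611 → i = 71.940°, r = 45.630°, D_min = 230.101°, rainbow angle = 50.101°.
Angular width = |53.478° − 50.101°| = 3.377°.

3.38°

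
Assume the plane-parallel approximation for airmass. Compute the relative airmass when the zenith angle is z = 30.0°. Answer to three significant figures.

1.15

X = sec z = 1/cos 30.0° = 1/0.8660 = 1.1547.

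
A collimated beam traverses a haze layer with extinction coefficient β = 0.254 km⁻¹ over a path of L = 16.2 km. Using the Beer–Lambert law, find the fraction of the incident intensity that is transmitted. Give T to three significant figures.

τ = β·L = 0.254 × 16.2 = 4.1148.
T = exp(−4.1148) = 0.0163.

0.0163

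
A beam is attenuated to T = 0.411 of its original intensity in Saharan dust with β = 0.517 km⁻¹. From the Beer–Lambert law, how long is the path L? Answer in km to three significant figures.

1.72 km

Beer–Lambert: T = exp(−βL) ⇒ L = −ln(T)/β = −ln(0.411)/0.517 = 0.8892/0.517 = 1.72 km.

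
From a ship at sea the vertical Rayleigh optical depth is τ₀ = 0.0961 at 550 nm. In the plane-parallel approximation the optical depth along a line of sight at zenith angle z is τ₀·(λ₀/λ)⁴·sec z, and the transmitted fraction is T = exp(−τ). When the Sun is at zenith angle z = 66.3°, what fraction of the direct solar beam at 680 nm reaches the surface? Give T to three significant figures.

0.903

sec 66.3° = 2.4879.
τ = 0.0961 × (550/680)⁴ × 2.4879 = 0.0961 × 0.4280 × 2.4879 = 0.1023.
T = exp(−0.1023) = 0.9027.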